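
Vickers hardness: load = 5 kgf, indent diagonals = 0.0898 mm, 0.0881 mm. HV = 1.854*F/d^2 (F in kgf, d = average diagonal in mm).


d_avg = (0.0898+0.0881)/2 = 0.08895 mm
HV = 1.854*5/0.08895^2 = 1172

1172


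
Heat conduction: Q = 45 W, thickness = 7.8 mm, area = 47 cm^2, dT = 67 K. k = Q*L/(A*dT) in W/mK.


k = 45*7.8/1000/(47/10000*67) = 1.11 W/mK

1.11


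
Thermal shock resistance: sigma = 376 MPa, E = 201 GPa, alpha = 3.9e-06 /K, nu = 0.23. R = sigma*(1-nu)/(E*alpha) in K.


R = 376*(1-0.23)/(201*1000*3.9e-06) = 369 K

369


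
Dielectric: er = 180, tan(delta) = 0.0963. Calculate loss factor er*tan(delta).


Loss = 180 * 0.0963 = 17.334

17.334


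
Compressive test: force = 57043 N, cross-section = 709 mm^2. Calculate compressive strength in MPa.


CS = 57043 / 709 = 80.5 MPa

80.5


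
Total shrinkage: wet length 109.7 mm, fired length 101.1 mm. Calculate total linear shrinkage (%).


TS = (109.7 - 101.1) / 109.7 * 100 = 7.84%

7.84


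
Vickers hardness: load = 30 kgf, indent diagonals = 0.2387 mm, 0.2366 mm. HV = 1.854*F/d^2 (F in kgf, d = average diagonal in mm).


d_avg = (0.2387+0.2366)/2 = 0.23765 mm
HV = 1.854*30/0.23765^2 = 985

985


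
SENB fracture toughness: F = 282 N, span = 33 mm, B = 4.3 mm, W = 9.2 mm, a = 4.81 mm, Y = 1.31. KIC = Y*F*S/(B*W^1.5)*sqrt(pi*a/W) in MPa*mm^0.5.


KIC = 1.31*282*33/(4.3*9.2^1.5)*sqrt(pi*4.81/9.2) = 130.21

130.21


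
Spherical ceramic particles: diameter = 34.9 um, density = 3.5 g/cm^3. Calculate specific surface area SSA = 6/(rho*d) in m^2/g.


SSA = 6 / (3.5 * 34.9) = 0.049 m^2/g

0.049


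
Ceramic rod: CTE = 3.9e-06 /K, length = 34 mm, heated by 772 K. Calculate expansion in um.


dL = 3.9e-06 * 34 * 772 * 1000 = 102.367 um

102.367


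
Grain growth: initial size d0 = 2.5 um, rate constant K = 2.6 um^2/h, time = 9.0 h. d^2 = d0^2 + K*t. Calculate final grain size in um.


d^2 = 2.5^2 + 2.6*9.0 = 29.65
d = sqrt(29.65) = 5.45 um

5.45


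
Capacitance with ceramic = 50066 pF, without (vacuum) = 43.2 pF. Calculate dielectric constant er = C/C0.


er = 50066 / 43.2 = 1158.94

1158.94


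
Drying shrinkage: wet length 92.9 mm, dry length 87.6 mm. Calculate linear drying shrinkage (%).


DS = (92.9 - 87.6) / 92.9 * 100 = 5.71%

5.71


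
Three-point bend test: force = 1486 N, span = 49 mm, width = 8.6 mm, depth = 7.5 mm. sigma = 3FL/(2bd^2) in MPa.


sigma = 3*1486*49/(2*8.6*7.5^2) = 225.8 MPa

225.8


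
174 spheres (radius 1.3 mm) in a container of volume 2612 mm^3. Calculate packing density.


V_sphere = 4/3*pi*1.3^3 = 9.2028 mm^3
Total V = 174*9.2028 = 1601.2872 mm^3
PD = 1601.2872 / 2612 = 0.613

0.613


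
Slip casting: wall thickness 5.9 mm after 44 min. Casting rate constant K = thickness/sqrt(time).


K = 5.9 / sqrt(44) = 5.9 / 6.6332 = 0.889 mm/min^0.5

0.889


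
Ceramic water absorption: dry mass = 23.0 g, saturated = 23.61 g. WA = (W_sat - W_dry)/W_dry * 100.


WA = (23.61 - 23.0) / 23.0 * 100 = 2.65%

2.65


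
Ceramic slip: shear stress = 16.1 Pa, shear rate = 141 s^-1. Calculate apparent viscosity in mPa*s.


eta = tau/gamma * 1000 = 16.1/141 * 1000 = 114.2 mPa*s

114.2


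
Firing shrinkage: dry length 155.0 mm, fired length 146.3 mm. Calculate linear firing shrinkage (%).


FS = (155.0 - 146.3) / 155.0 * 100 = 5.61%

5.61


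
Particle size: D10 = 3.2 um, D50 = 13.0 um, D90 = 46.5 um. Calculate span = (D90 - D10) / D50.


Span = (46.5 - 3.2) / 13.0 = 43.3 / 13.0 = 3.331

3.331


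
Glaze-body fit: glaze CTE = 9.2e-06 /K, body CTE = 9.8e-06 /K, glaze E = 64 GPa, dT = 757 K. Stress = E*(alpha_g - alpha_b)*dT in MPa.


Stress = 64*1000*(9.2e-06 - 9.8e-06)*757 = -29.1 MPa

-29.1


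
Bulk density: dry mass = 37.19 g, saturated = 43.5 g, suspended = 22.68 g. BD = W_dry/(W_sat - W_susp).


BD = 37.19 / (43.5 - 22.68) = 37.19 / 20.82 = 1.786 g/cm^3

1.786


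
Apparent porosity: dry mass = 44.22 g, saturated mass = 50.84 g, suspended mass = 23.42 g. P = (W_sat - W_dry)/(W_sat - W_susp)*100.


P = (50.84 - 44.22) / (50.84 - 23.42) * 100 = 6.62 / 27.42 * 100 = 24.1%

24.1


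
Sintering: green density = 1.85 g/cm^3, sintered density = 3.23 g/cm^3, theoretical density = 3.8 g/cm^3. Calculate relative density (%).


Relative = 3.23 / 3.8 * 100 = 85.0%

85.0


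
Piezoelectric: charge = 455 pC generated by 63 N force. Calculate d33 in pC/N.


d33 = 455 / 63 = 7.2 pC/N

7.2


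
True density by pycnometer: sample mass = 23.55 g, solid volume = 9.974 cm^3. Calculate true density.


TD = 23.55 / 9.974 = 2.361 g/cm^3

2.361


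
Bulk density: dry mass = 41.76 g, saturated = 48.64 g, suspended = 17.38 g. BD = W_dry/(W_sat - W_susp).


BD = 41.76 / (48.64 - 17.38) = 41.76 / 31.26 = 1.336 g/cm^3

1.336


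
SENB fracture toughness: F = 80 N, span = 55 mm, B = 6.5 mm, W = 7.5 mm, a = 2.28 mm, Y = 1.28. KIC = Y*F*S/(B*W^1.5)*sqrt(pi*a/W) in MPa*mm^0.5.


KIC = 1.28*80*55/(6.5*7.5^1.5)*sqrt(pi*2.28/7.5) = 41.23

41.23


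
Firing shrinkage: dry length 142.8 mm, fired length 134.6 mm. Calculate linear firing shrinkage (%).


FS = (142.8 - 134.6) / 142.8 * 100 = 5.74%

5.74


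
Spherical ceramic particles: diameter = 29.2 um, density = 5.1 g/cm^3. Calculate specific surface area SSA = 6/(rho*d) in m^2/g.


SSA = 6 / (5.1 * 29.2) = 0.04 m^2/g

0.04


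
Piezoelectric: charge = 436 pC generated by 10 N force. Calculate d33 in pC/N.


d33 = 436 / 10 = 43.6 pC/N

43.6


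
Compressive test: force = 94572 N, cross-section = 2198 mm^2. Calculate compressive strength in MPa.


CS = 94572 / 2198 = 43.0 MPa

43.0


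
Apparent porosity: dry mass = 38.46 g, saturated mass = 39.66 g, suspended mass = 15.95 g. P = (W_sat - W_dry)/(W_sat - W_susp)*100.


P = (39.66 - 38.46) / (39.66 - 15.95) * 100 = 1.2 / 23.71 * 100 = 5.1%

5.1


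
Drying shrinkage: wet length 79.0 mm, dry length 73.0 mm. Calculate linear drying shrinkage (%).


DS = (79.0 - 73.0) / 79.0 * 100 = 7.59%

7.59


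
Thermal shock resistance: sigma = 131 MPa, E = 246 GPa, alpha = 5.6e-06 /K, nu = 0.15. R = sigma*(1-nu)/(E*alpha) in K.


R = 131*(1-0.15)/(246*1000*5.6e-06) = 81 K

81


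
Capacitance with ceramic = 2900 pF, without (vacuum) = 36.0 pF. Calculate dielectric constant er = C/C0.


er = 2900 / 36.0 = 80.56

80.56


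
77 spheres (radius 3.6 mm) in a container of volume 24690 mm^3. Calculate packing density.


V_sphere = 4/3*pi*3.6^3 = 195.4322 mm^3
Total V = 77*195.4322 = 15048.2794 mm^3
PD = 15048.2794 / 24690 = 0.609

0.609


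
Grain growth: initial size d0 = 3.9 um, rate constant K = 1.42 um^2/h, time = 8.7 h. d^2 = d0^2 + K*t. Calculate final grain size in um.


d^2 = 3.9^2 + 1.42*8.7 = 27.564
d = sqrt(27.564) = 5.25 um

5.25


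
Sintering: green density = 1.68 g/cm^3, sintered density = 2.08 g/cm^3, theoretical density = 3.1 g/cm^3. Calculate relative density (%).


Relative = 2.08 / 3.1 * 100 = 67.1%

67.1


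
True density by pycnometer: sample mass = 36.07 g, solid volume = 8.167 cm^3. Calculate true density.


TD = 36.07 / 8.167 = 4.417 g/cm^3

4.417


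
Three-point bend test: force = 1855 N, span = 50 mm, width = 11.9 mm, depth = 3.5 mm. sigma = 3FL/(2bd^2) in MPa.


sigma = 3*1855*50/(2*11.9*3.5^2) = 954.4 MPa

954.4


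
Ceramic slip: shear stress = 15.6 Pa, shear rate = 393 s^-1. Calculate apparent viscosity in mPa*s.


eta = tau/gamma * 1000 = 15.6/393 * 1000 = 39.7 mPa*s

39.7


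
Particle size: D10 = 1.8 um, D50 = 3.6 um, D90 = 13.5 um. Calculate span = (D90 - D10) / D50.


Span = (13.5 - 1.8) / 3.6 = 11.7 / 3.6 = 3.25

3.25


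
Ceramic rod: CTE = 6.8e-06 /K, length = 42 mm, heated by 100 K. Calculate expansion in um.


dL = 6.8e-06 * 42 * 100 * 1000 = 28.56 um

28.56


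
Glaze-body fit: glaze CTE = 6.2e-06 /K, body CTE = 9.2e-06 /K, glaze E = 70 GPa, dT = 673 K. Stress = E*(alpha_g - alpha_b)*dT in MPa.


Stress = 70*1000*(6.2e-06 - 9.2e-06)*673 = -141.3 MPa

-141.3


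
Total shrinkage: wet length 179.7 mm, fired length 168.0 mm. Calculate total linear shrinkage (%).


TS = (179.7 - 168.0) / 179.7 * 100 = 6.51%

6.51


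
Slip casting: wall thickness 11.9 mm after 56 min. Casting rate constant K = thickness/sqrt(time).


K = 11.9 / sqrt(56) = 11.9 / 7.4833 = 1.59 mm/min^0.5

1.59


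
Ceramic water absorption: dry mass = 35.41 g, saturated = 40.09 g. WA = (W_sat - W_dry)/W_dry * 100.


WA = (40.09 - 35.41) / 35.41 * 100 = 13.22%

13.22


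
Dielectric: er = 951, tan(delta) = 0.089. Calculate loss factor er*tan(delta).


Loss = 951 * 0.089 = 84.639

84.639


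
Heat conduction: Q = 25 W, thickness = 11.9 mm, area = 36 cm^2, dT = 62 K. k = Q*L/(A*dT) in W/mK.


k = 25*11.9/1000/(36/10000*62) = 1.33 W/mK

1.33


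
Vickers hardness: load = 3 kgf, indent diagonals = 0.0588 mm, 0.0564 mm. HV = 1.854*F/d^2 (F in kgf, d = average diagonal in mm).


d_avg = (0.0588+0.0564)/2 = 0.0576 mm
HV = 1.854*3/0.0576^2 = 1676

1676


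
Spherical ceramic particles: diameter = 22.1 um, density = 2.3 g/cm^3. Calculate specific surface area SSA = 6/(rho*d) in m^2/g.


SSA = 6 / (2.3 * 22.1) = 0.118 m^2/g

0.118


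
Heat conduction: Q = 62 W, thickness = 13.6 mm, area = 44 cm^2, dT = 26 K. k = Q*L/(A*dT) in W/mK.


k = 62*13.6/1000/(44/10000*26) = 7.37 W/mK

7.37


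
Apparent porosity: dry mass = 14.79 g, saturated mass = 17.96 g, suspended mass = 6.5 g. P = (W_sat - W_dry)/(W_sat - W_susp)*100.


P = (17.96 - 14.79) / (17.96 - 6.5) * 100 = 3.17 / 11.46 * 100 = 27.7%

27.7


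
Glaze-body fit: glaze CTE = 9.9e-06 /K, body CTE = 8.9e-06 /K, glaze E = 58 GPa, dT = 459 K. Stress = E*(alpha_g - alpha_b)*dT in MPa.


Stress = 58*1000*(9.9e-06 - 8.9e-06)*459 = 26.6 MPa

26.6


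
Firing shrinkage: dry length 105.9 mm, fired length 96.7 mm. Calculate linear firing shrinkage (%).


FS = (105.9 - 96.7) / 105.9 * 100 = 8.69%

8.69


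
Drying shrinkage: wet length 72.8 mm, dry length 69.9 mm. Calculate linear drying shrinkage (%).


DS = (72.8 - 69.9) / 72.8 * 100 = 3.98%

3.98


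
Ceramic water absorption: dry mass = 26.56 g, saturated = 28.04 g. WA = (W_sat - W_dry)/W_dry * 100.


WA = (28.04 - 26.56) / 26.56 * 100 = 5.57%

5.57


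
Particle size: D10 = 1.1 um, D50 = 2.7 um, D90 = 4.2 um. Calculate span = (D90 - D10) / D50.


Span = (4.2 - 1.1) / 2.7 = 3.1 / 2.7 = 1.148

1.148


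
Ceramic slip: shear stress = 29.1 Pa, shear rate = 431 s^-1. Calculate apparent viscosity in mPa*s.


eta = tau/gamma * 1000 = 29.1/431 * 1000 = 67.5 mPa*s

67.5


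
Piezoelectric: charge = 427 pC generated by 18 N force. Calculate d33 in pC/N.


d33 = 427 / 18 = 23.7 pC/N

23.7


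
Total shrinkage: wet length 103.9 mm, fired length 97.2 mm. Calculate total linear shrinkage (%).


TS = (103.9 - 97.2) / 103.9 * 100 = 6.45%

6.45


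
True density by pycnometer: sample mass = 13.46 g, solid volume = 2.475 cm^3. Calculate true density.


TD = 13.46 / 2.475 = 5.438 g/cm^3

5.438


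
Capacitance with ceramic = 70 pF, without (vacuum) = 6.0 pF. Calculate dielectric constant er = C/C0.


er = 70 / 6.0 = 11.67

11.67


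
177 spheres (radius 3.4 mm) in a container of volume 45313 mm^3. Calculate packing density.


V_sphere = 4/3*pi*3.4^3 = 164.6362 mm^3
Total V = 177*164.6362 = 29140.6074 mm^3
PD = 29140.6074 / 45313 = 0.643

0.643


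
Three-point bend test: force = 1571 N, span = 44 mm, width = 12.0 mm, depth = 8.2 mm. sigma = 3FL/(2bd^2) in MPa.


sigma = 3*1571*44/(2*12.0*8.2^2) = 128.5 MPa

128.5


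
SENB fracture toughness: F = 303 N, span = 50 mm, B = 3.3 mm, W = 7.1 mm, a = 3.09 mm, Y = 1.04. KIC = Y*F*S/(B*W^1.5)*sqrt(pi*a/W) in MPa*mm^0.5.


KIC = 1.04*303*50/(3.3*7.1^1.5)*sqrt(pi*3.09/7.1) = 295.1

295.1


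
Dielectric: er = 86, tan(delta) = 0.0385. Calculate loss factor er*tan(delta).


Loss = 86 * 0.0385 = 3.311

3.311


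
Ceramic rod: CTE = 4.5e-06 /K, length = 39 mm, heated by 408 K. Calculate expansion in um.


dL = 4.5e-06 * 39 * 408 * 1000 = 71.604 um

71.604


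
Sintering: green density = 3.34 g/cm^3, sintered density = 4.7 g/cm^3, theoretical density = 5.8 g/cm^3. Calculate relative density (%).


Relative = 4.7 / 5.8 * 100 = 81.0%

81.0


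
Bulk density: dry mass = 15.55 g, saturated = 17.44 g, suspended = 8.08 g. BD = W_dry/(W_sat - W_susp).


BD = 15.55 / (17.44 - 8.08) = 15.55 / 9.36 = 1.661 g/cm^3

1.661


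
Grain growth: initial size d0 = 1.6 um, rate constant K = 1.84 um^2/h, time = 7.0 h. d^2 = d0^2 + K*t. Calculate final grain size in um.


d^2 = 1.6^2 + 1.84*7.0 = 15.44
d = sqrt(15.44) = 3.93 um

3.93


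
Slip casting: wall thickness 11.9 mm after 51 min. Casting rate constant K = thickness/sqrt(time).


K = 11.9 / sqrt(51) = 11.9 / 7.1414 = 1.666 mm/min^0.5

1.666


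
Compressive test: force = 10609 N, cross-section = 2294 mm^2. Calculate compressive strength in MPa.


CS = 10609 / 2294 = 4.6 MPa

4.6


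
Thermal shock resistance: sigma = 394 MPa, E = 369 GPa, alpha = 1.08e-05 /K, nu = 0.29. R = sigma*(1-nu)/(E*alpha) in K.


R = 394*(1-0.29)/(369*1000*1.08e-05) = 70 K

70


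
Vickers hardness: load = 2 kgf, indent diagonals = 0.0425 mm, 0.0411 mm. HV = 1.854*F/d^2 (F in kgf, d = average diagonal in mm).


d_avg = (0.0425+0.0411)/2 = 0.0418 mm
HV = 1.854*2/0.0418^2 = 2122

2122


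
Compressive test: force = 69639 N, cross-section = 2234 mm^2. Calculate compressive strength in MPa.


CS = 69639 / 2234 = 31.2 MPa

31.2


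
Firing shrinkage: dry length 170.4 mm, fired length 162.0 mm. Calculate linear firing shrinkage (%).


FS = (170.4 - 162.0) / 170.4 * 100 = 4.93%

4.93


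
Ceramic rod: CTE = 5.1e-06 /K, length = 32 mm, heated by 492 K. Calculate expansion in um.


dL = 5.1e-06 * 32 * 492 * 1000 = 80.294 um

80.294


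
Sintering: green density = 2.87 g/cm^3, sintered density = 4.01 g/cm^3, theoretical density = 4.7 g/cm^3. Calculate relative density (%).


Relative = 4.01 / 4.7 * 100 = 85.3%

85.3


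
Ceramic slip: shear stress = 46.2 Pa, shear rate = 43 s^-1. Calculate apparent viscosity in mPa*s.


eta = tau/gamma * 1000 = 46.2/43 * 1000 = 1074.4 mPa*s

1074.4


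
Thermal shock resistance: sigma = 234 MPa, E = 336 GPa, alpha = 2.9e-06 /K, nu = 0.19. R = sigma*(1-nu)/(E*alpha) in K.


R = 234*(1-0.19)/(336*1000*2.9e-06) = 195 K

195


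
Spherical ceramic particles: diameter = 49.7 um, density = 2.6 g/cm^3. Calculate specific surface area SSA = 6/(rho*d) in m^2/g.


SSA = 6 / (2.6 * 49.7) = 0.046 m^2/g

0.046


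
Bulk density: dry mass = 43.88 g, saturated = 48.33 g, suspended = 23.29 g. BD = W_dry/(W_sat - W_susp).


BD = 43.88 / (48.33 - 23.29) = 43.88 / 25.04 = 1.752 g/cm^3

1.752


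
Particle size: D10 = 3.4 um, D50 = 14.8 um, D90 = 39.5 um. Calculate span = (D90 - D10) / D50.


Span = (39.5 - 3.4) / 14.8 = 36.1 / 14.8 = 2.439

2.439


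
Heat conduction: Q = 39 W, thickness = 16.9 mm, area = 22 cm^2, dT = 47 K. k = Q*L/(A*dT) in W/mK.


k = 39*16.9/1000/(22/10000*47) = 6.37 W/mK

6.37


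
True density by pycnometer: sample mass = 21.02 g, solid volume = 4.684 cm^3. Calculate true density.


TD = 21.02 / 4.684 = 4.488 g/cm^3

4.488


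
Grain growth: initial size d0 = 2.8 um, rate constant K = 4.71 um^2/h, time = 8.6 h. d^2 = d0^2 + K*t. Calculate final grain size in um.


d^2 = 2.8^2 + 4.71*8.6 = 48.346
d = sqrt(48.346) = 6.95 um

6.95


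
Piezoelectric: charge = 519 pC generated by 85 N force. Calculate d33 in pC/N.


d33 = 519 / 85 = 6.1 pC/N

6.1


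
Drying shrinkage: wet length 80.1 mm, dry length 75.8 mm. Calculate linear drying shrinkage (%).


DS = (80.1 - 75.8) / 80.1 * 100 = 5.37%

5.37


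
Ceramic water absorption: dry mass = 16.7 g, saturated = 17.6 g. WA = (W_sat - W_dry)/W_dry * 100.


WA = (17.6 - 16.7) / 16.7 * 100 = 5.39%

5.39


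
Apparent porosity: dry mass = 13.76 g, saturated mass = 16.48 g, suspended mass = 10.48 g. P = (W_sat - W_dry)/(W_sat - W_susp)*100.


P = (16.48 - 13.76) / (16.48 - 10.48) * 100 = 2.72 / 6.0 * 100 = 45.3%

45.3


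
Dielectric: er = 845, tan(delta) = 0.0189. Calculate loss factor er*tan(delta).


Loss = 845 * 0.0189 = 15.971

15.971


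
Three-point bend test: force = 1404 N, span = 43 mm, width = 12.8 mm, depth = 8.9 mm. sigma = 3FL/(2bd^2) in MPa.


sigma = 3*1404*43/(2*12.8*8.9^2) = 89.3 MPa

89.3


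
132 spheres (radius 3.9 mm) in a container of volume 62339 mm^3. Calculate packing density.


V_sphere = 4/3*pi*3.9^3 = 248.4748 mm^3
Total V = 132*248.4748 = 32798.6736 mm^3
PD = 32798.6736 / 62339 = 0.526

0.526


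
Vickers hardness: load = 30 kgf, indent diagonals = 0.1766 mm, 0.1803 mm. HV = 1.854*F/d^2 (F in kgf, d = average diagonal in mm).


d_avg = (0.1766+0.1803)/2 = 0.17845 mm
HV = 1.854*30/0.17845^2 = 1747

1747


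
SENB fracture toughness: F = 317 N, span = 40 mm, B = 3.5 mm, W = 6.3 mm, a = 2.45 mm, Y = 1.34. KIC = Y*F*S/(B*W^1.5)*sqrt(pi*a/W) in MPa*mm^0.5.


KIC = 1.34*317*40/(3.5*6.3^1.5)*sqrt(pi*2.45/6.3) = 339.34

339.34


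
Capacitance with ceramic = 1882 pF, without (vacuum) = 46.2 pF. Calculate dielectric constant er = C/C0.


er = 1882 / 46.2 = 40.74

40.74


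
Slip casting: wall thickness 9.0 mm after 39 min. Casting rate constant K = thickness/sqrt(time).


K = 9.0 / sqrt(39) = 9.0 / 6.245 = 1.441 mm/min^0.5

1.441


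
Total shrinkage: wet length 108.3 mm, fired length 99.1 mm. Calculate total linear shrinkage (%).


TS = (108.3 - 99.1) / 108.3 * 100 = 8.49%

8.49


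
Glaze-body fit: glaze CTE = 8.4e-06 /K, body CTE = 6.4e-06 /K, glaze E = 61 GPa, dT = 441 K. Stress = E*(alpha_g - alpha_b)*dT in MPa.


Stress = 61*1000*(8.4e-06 - 6.4e-06)*441 = 53.8 MPa

53.8


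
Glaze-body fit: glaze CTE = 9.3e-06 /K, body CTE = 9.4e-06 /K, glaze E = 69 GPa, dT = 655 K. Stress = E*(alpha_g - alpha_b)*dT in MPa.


Stress = 69*1000*(9.3e-06 - 9.4e-06)*655 = -4.5 MPa

-4.5


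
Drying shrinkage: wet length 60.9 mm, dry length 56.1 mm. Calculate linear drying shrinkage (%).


DS = (60.9 - 56.1) / 60.9 * 100 = 7.88%

7.88


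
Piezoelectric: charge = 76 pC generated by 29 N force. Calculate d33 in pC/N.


d33 = 76 / 29 = 2.6 pC/N

2.6


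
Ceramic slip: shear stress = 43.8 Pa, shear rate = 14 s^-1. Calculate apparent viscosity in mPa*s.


eta = tau/gamma * 1000 = 43.8/14 * 1000 = 3128.6 mPa*s

3128.6


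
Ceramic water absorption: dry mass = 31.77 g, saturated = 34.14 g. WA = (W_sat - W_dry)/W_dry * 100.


WA = (34.14 - 31.77) / 31.77 * 100 = 7.46%

7.46


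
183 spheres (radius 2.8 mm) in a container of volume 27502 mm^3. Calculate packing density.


V_sphere = 4/3*pi*2.8^3 = 91.9523 mm^3
Total V = 183*91.9523 = 16827.2709 mm^3
PD = 16827.2709 / 27502 = 0.612

0.612


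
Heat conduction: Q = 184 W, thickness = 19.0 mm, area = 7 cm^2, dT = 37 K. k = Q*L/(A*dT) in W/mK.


k = 184*19.0/1000/(7/10000*37) = 134.98 W/mK

134.98


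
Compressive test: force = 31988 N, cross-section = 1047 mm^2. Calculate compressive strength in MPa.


CS = 31988 / 1047 = 30.6 MPa

30.6


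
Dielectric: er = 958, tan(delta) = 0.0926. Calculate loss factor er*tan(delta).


Loss = 958 * 0.0926 = 88.711

88.711


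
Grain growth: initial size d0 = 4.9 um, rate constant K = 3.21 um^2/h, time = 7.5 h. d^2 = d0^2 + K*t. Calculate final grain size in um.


d^2 = 4.9^2 + 3.21*7.5 = 48.085
d = sqrt(48.085) = 6.93 um

6.93


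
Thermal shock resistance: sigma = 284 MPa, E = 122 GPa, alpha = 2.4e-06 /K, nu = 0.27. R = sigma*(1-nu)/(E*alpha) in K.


R = 284*(1-0.27)/(122*1000*2.4e-06) = 708 K

708


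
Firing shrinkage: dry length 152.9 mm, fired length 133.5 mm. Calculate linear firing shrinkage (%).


FS = (152.9 - 133.5) / 152.9 * 100 = 12.69%

12.69


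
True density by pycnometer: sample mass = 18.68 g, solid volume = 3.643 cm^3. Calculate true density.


TD = 18.68 / 3.643 = 5.128 g/cm^3

5.128


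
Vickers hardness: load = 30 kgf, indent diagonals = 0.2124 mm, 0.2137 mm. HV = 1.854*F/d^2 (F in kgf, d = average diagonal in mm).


d_avg = (0.2124+0.2137)/2 = 0.21305 mm
HV = 1.854*30/0.21305^2 = 1225

1225


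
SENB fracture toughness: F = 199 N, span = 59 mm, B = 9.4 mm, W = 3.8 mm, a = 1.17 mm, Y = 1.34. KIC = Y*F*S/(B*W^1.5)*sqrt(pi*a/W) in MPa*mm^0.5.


KIC = 1.34*199*59/(9.4*3.8^1.5)*sqrt(pi*1.17/3.8) = 222.22

222.22


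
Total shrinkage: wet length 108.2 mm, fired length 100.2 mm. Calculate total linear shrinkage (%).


TS = (108.2 - 100.2) / 108.2 * 100 = 7.39%

7.39


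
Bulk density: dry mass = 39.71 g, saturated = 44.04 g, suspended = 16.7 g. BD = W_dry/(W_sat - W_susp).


BD = 39.71 / (44.04 - 16.7) = 39.71 / 27.34 = 1.452 g/cm^3

1.452


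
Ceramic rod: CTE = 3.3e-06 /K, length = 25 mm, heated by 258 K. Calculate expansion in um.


dL = 3.3e-06 * 25 * 258 * 1000 = 21.285 um

21.285


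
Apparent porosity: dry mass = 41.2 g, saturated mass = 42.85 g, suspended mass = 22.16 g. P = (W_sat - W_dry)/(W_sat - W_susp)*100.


P = (42.85 - 41.2) / (42.85 - 22.16) * 100 = 1.65 / 20.69 * 100 = 8.0%

8.0


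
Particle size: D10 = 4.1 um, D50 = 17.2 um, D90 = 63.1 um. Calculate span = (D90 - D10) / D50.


Span = (63.1 - 4.1) / 17.2 = 59.0 / 17.2 = 3.43

3.43


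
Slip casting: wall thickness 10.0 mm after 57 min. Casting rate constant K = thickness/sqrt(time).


K = 10.0 / sqrt(57) = 10.0 / 7.5498 = 1.325 mm/min^0.5

1.325


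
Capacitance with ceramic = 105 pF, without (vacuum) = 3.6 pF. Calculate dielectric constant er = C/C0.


er = 105 / 3.6 = 29.17

29.17


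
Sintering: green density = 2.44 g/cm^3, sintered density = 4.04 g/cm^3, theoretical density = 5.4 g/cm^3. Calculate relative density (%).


Relative = 4.04 / 5.4 * 100 = 74.8%

74.8


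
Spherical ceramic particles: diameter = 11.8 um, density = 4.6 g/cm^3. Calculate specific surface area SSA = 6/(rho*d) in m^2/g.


SSA = 6 / (4.6 * 11.8) = 0.111 m^2/g

0.111


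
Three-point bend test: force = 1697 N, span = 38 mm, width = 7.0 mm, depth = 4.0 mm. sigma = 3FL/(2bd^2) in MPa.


sigma = 3*1697*38/(2*7.0*4.0^2) = 863.7 MPa

863.7


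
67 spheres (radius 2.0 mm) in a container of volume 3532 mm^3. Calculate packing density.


V_sphere = 4/3*pi*2.0^3 = 33.5103 mm^3
Total V = 67*33.5103 = 2245.1901 mm^3
PD = 2245.1901 / 3532 = 0.636

0.636


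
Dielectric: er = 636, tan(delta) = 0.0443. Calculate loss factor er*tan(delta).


Loss = 636 * 0.0443 = 28.175

28.175


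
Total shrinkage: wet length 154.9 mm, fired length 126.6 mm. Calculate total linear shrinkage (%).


TS = (154.9 - 126.6) / 154.9 * 100 = 18.27%

18.27


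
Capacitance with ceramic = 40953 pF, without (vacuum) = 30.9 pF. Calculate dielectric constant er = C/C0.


er = 40953 / 30.9 = 1325.34

1325.34


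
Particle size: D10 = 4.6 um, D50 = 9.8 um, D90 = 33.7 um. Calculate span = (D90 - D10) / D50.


Span = (33.7 - 4.6) / 9.8 = 29.1 / 9.8 = 2.969

2.969


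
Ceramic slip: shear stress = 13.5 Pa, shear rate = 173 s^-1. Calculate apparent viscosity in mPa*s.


eta = tau/gamma * 1000 = 13.5/173 * 1000 = 78.0 mPa*s

78.0


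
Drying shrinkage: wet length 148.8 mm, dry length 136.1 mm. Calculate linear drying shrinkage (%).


DS = (148.8 - 136.1) / 148.8 * 100 = 8.53%

8.53


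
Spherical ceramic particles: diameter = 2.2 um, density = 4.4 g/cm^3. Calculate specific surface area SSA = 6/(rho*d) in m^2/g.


SSA = 6 / (4.4 * 2.2) = 0.62 m^2/g

0.62


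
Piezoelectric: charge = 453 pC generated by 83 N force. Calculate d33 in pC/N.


d33 = 453 / 83 = 5.5 pC/N

5.5


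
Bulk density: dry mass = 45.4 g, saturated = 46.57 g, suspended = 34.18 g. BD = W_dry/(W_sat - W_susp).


BD = 45.4 / (46.57 - 34.18) = 45.4 / 12.39 = 3.664 g/cm^3

3.664


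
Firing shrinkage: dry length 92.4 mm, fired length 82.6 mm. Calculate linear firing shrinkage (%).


FS = (92.4 - 82.6) / 92.4 * 100 = 10.61%

10.61


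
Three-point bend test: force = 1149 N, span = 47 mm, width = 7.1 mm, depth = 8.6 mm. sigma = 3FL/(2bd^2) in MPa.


sigma = 3*1149*47/(2*7.1*8.6^2) = 154.3 MPa

154.3


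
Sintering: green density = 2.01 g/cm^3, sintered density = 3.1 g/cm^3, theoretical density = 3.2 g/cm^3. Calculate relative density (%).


Relative = 3.1 / 3.2 * 100 = 96.9%

96.9


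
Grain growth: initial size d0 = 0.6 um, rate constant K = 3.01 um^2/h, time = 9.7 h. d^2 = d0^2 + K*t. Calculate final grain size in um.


d^2 = 0.6^2 + 3.01*9.7 = 29.557
d = sqrt(29.557) = 5.44 um

5.44


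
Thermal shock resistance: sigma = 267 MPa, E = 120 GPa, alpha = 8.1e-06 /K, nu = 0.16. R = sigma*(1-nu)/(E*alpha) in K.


R = 267*(1-0.16)/(120*1000*8.1e-06) = 231 K

231


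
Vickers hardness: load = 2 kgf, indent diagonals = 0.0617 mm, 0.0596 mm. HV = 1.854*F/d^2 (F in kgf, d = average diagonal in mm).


d_avg = (0.0617+0.0596)/2 = 0.06065 mm
HV = 1.854*2/0.06065^2 = 1008

1008


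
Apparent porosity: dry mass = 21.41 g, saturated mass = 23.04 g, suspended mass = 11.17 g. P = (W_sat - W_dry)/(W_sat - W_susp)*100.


P = (23.04 - 21.41) / (23.04 - 11.17) * 100 = 1.63 / 11.87 * 100 = 13.7%

13.7


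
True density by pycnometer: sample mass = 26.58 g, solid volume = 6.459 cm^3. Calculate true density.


TD = 26.58 / 6.459 = 4.115 g/cm^3

4.115


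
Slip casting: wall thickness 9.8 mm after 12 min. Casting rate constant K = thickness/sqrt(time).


K = 9.8 / sqrt(12) = 9.8 / 3.4641 = 2.829 mm/min^0.5

2.829


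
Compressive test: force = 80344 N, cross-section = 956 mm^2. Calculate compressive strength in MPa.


CS = 80344 / 956 = 84.0 MPa

84.0


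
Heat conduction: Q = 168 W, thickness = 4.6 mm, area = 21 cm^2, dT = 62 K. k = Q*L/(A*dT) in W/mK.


k = 168*4.6/1000/(21/10000*62) = 5.94 W/mK

5.94


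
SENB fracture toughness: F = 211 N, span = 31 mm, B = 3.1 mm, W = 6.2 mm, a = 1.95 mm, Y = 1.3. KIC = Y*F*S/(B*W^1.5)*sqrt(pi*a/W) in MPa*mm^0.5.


KIC = 1.3*211*31/(3.1*6.2^1.5)*sqrt(pi*1.95/6.2) = 176.62

176.62


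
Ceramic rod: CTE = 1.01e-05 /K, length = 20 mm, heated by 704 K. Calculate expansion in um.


dL = 1.01e-05 * 20 * 704 * 1000 = 142.208 um

142.208


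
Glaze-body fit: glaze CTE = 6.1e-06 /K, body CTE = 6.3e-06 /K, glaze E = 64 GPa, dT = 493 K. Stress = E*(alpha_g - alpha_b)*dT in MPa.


Stress = 64*1000*(6.1e-06 - 6.3e-06)*493 = -6.3 MPa

-6.3


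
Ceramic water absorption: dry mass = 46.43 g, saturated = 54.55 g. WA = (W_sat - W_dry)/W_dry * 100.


WA = (54.55 - 46.43) / 46.43 * 100 = 17.49%

17.49


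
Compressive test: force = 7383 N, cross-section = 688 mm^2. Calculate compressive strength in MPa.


CS = 7383 / 688 = 10.7 MPa

10.7


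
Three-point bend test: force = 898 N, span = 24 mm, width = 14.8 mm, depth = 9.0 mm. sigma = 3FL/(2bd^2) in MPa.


sigma = 3*898*24/(2*14.8*9.0^2) = 27.0 MPa

27.0


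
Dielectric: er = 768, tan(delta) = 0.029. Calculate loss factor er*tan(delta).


Loss = 768 * 0.029 = 22.272

22.272


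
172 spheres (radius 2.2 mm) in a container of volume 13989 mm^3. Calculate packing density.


V_sphere = 4/3*pi*2.2^3 = 44.6022 mm^3
Total V = 172*44.6022 = 7671.5784 mm^3
PD = 7671.5784 / 13989 = 0.548

0.548


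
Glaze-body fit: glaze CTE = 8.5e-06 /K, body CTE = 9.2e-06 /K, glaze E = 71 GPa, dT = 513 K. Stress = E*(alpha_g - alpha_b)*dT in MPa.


Stress = 71*1000*(8.5e-06 - 9.2e-06)*513 = -25.5 MPa

-25.5


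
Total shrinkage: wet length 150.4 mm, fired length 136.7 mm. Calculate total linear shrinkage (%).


TS = (150.4 - 136.7) / 150.4 * 100 = 9.11%

9.11


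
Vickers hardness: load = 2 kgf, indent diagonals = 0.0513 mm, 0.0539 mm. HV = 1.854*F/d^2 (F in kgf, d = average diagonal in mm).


d_avg = (0.0513+0.0539)/2 = 0.0526 mm
HV = 1.854*2/0.0526^2 = 1340

1340


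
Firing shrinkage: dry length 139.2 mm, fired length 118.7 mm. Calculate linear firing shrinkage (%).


FS = (139.2 - 118.7) / 139.2 * 100 = 14.73%

14.73


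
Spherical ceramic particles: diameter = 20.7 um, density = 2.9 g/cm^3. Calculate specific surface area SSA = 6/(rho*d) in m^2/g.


SSA = 6 / (2.9 * 20.7) = 0.1 m^2/g

0.1


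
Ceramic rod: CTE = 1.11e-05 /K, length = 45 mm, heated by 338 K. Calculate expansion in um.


dL = 1.11e-05 * 45 * 338 * 1000 = 168.831 um

168.831


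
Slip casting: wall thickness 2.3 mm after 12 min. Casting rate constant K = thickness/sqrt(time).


K = 2.3 / sqrt(12) = 2.3 / 3.4641 = 0.664 mm/min^0.5

0.664


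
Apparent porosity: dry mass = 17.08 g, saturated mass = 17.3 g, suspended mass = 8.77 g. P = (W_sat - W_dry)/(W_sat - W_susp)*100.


P = (17.3 - 17.08) / (17.3 - 8.77) * 100 = 0.22 / 8.53 * 100 = 2.6%

2.6


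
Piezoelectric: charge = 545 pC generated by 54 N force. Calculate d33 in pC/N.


d33 = 545 / 54 = 10.1 pC/N

10.1


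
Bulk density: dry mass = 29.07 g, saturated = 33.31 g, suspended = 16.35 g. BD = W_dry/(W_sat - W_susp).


BD = 29.07 / (33.31 - 16.35) = 29.07 / 16.96 = 1.714 g/cm^3

1.714


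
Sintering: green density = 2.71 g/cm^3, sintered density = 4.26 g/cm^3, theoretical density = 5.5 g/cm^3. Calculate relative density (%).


Relative = 4.26 / 5.5 * 100 = 77.5%

77.5


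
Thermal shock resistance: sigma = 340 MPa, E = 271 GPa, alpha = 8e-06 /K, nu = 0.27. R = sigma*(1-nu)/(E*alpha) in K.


R = 340*(1-0.27)/(271*1000*8e-06) = 114 K

114


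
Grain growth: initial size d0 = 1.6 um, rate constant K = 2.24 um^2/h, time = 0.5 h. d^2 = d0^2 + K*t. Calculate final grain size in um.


d^2 = 1.6^2 + 2.24*0.5 = 3.68
d = sqrt(3.68) = 1.92 um

1.92


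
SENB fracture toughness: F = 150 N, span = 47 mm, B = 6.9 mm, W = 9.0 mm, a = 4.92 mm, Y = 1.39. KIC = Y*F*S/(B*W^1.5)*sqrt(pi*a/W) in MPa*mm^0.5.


KIC = 1.39*150*47/(6.9*9.0^1.5)*sqrt(pi*4.92/9.0) = 68.93

68.93


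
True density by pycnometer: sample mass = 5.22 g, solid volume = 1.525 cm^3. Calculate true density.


TD = 5.22 / 1.525 = 3.423 g/cm^3

3.423


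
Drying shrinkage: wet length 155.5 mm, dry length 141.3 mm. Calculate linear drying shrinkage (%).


DS = (155.5 - 141.3) / 155.5 * 100 = 9.13%

9.13


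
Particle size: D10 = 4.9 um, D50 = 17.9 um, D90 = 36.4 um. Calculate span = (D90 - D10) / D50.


Span = (36.4 - 4.9) / 17.9 = 31.5 / 17.9 = 1.76

1.76


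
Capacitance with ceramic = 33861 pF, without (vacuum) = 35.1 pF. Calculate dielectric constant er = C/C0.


er = 33861 / 35.1 = 964.7

964.7


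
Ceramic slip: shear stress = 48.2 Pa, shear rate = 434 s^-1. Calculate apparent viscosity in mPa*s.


eta = tau/gamma * 1000 = 48.2/434 * 1000 = 111.1 mPa*s

111.1


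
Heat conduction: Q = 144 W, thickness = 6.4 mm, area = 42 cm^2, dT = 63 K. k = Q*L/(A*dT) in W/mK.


k = 144*6.4/1000/(42/10000*63) = 3.48 W/mK

3.48


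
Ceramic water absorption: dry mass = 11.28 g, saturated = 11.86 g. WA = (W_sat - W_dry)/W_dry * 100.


WA = (11.86 - 11.28) / 11.28 * 100 = 5.14%

5.14


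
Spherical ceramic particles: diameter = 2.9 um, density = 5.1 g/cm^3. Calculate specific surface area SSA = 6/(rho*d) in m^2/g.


SSA = 6 / (5.1 * 2.9) = 0.406 m^2/g

0.406


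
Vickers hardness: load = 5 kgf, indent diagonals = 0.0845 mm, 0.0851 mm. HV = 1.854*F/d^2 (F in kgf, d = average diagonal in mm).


d_avg = (0.0845+0.0851)/2 = 0.0848 mm
HV = 1.854*5/0.0848^2 = 1289

1289


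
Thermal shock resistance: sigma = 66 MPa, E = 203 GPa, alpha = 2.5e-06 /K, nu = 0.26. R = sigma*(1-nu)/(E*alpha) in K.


R = 66*(1-0.26)/(203*1000*2.5e-06) = 96 K

96


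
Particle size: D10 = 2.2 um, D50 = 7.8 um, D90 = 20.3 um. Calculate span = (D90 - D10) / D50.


Span = (20.3 - 2.2) / 7.8 = 18.1 / 7.8 = 2.321

2.321


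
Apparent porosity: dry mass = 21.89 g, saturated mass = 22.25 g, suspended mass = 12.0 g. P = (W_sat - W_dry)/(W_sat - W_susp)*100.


P = (22.25 - 21.89) / (22.25 - 12.0) * 100 = 0.36 / 10.25 * 100 = 3.5%

3.5


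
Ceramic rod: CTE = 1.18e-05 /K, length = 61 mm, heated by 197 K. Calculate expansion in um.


dL = 1.18e-05 * 61 * 197 * 1000 = 141.801 um

141.801


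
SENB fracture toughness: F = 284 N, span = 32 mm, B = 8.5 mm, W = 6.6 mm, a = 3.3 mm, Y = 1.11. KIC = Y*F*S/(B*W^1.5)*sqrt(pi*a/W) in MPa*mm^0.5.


KIC = 1.11*284*32/(8.5*6.6^1.5)*sqrt(pi*3.3/6.6) = 87.72

87.72


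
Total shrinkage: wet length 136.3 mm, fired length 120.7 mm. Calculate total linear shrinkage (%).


TS = (136.3 - 120.7) / 136.3 * 100 = 11.45%

11.45


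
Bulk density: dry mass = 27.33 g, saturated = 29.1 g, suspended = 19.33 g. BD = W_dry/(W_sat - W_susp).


BD = 27.33 / (29.1 - 19.33) = 27.33 / 9.77 = 2.797 g/cm^3

2.797


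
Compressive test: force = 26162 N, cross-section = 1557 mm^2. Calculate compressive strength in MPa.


CS = 26162 / 1557 = 16.8 MPa

16.8


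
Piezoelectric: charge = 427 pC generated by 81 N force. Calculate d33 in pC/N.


d33 = 427 / 81 = 5.3 pC/N

5.3


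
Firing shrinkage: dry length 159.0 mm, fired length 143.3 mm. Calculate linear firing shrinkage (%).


FS = (159.0 - 143.3) / 159.0 * 100 = 9.87%

9.87


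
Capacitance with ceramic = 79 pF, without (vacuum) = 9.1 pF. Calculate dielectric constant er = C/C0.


er = 79 / 9.1 = 8.68

8.68


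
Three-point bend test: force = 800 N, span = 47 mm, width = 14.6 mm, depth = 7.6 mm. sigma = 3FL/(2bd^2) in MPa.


sigma = 3*800*47/(2*14.6*7.6^2) = 66.9 MPa

66.9


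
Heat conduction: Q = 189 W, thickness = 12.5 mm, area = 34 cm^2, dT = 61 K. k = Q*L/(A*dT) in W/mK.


k = 189*12.5/1000/(34/10000*61) = 11.39 W/mK

11.39


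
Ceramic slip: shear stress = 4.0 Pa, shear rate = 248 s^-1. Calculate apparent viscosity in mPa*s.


eta = tau/gamma * 1000 = 4.0/248 * 1000 = 16.1 mPa*s

16.1


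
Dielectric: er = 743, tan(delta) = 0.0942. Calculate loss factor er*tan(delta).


Loss = 743 * 0.0942 = 69.991

69.991


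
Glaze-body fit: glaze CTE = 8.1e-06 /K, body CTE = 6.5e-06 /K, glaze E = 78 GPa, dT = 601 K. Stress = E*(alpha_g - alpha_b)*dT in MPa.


Stress = 78*1000*(8.1e-06 - 6.5e-06)*601 = 75.0 MPa

75.0


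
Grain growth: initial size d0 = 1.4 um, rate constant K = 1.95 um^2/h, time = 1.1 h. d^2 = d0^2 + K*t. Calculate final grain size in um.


d^2 = 1.4^2 + 1.95*1.1 = 4.105
d = sqrt(4.105) = 2.03 um

2.03


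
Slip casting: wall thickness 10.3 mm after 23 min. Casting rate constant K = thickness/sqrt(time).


K = 10.3 / sqrt(23) = 10.3 / 4.7958 = 2.148 mm/min^0.5

2.148


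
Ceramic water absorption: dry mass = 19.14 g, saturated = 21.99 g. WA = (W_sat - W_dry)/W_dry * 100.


WA = (21.99 - 19.14) / 19.14 * 100 = 14.89%

14.89


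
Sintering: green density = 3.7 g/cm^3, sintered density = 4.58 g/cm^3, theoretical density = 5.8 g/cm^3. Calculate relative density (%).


Relative = 4.58 / 5.8 * 100 = 79.0%

79.0


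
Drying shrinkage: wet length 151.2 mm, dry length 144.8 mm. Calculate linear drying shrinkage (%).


DS = (151.2 - 144.8) / 151.2 * 100 = 4.23%

4.23


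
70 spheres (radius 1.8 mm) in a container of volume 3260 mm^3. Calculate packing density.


V_sphere = 4/3*pi*1.8^3 = 24.429 mm^3
Total V = 70*24.429 = 1710.03 mm^3
PD = 1710.03 / 3260 = 0.525

0.525


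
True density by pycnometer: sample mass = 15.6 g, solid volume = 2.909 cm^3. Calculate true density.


TD = 15.6 / 2.909 = 5.363 g/cm^3

5.363


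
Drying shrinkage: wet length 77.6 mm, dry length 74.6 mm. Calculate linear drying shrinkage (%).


DS = (77.6 - 74.6) / 77.6 * 100 = 3.87%

3.87


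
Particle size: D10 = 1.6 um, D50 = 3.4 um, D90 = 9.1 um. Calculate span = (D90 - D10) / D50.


Span = (9.1 - 1.6) / 3.4 = 7.5 / 3.4 = 2.206

2.206


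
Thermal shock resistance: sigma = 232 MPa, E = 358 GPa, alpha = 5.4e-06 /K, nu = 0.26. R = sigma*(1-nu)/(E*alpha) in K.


R = 232*(1-0.26)/(358*1000*5.4e-06) = 89 K

89


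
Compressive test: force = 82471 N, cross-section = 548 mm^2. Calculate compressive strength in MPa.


CS = 82471 / 548 = 150.5 MPa

150.5


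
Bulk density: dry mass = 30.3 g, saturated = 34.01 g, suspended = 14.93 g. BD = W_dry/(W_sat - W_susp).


BD = 30.3 / (34.01 - 14.93) = 30.3 / 19.08 = 1.588 g/cm^3

1.588


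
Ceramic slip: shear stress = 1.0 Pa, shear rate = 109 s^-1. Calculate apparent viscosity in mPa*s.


eta = tau/gamma * 1000 = 1.0/109 * 1000 = 9.2 mPa*s

9.2


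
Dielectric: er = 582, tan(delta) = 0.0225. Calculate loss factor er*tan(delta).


Loss = 582 * 0.0225 = 13.095

13.095


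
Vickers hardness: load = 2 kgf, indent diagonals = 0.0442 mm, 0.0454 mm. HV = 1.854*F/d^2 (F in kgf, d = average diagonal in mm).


d_avg = (0.0442+0.0454)/2 = 0.0448 mm
HV = 1.854*2/0.0448^2 = 1847

1847


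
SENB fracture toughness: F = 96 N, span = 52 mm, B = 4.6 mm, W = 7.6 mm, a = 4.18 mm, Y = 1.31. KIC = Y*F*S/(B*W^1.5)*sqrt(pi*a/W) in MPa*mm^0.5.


KIC = 1.31*96*52/(4.6*7.6^1.5)*sqrt(pi*4.18/7.6) = 89.19

89.19


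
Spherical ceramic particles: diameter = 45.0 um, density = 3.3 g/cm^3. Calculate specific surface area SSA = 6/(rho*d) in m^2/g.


SSA = 6 / (3.3 * 45.0) = 0.04 m^2/g

0.04


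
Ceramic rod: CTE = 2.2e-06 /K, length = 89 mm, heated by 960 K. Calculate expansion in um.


dL = 2.2e-06 * 89 * 960 * 1000 = 187.968 um

187.968


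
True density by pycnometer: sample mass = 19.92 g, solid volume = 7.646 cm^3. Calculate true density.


TD = 19.92 / 7.646 = 2.605 g/cm^3

2.605


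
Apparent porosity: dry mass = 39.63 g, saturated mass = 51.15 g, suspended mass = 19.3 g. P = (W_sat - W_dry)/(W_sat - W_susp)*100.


P = (51.15 - 39.63) / (51.15 - 19.3) * 100 = 11.52 / 31.85 * 100 = 36.2%

36.2


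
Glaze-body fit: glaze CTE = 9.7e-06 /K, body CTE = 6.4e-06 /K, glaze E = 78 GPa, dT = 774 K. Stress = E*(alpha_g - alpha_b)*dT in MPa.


Stress = 78*1000*(9.7e-06 - 6.4e-06)*774 = 199.2 MPa

199.2


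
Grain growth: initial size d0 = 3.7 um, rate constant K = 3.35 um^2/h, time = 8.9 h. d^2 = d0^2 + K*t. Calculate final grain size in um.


d^2 = 3.7^2 + 3.35*8.9 = 43.505
d = sqrt(43.505) = 6.6 um

6.6


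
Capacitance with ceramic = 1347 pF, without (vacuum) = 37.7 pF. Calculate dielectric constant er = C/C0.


er = 1347 / 37.7 = 35.73

35.73


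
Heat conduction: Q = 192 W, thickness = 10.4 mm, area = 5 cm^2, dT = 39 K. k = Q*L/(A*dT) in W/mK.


k = 192*10.4/1000/(5/10000*39) = 102.4 W/mK

102.4


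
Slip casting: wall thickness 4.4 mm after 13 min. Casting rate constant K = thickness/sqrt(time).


K = 4.4 / sqrt(13) = 4.4 / 3.6056 = 1.22 mm/min^0.5

1.22


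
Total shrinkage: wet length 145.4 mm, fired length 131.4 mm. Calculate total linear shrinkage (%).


TS = (145.4 - 131.4) / 145.4 * 100 = 9.63%

9.63


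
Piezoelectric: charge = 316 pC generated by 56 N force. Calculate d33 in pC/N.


d33 = 316 / 56 = 5.6 pC/N

5.6


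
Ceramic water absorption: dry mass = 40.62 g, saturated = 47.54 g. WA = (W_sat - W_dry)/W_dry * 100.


WA = (47.54 - 40.62) / 40.62 * 100 = 17.04%

17.04


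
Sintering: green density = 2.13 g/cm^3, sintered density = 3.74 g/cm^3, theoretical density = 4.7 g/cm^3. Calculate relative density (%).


Relative = 3.74 / 4.7 * 100 = 79.6%

79.6


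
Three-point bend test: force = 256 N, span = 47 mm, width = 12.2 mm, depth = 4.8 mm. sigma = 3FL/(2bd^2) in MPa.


sigma = 3*256*47/(2*12.2*4.8^2) = 64.2 MPa

64.2
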